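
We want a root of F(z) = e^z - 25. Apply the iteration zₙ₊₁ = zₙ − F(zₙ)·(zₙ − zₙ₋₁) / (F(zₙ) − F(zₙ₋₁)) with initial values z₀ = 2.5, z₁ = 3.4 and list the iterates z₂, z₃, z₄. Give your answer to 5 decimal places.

F(2.5) = -12.8175060, F(3.4) = 4.9641000
z₂ = 3.4000000 − 4.9641000·(3.4000000 − 2.5000000) / (4.9641000 − (-12.8175060)) = 3.4000000 − (4.4676900)/(17.7816061) = 3.1487465
F(3.1487465) = -1.6931679
z₃ = 3.1487465 − (-1.6931679)·(3.1487465 − 3.4000000) / (-1.6931679 − 4.9641000) = 3.1487465 − (0.4254143)/(-6.6572680) = 3.2126488
F(3.2126488) = -0.1551926
z₄ = 3.2126488 − (-0.1551926)·(3.2126488 − 3.1487465) / (-0.1551926 − (-1.6931679)) = 3.2126488 − (-0.0099172)/(1.5379753) = 3.2190970

3.14875, 3.21265, 3.21910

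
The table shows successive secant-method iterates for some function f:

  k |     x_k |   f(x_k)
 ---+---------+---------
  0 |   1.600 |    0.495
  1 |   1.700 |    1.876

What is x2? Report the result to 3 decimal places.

x2 = 1.700 − 1.876·(1.700 − 1.600) / (1.876 − 0.495)
   = 1.700 − (0.18760)/(1.38100) = 1.56416

1.564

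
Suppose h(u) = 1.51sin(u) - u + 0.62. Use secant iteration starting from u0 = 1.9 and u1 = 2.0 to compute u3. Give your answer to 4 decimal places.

h(1.9) = 0.148913, h(2.0) = -0.006961
u2 = 2.000000 − (-0.006961)·(2.000000 − 1.900000) / (-0.006961 − 0.148913) = 2.000000 − (-0.000696)/(-0.155874) = 1.995534
h(1.995534) = 0.000297
u3 = 1.995534 − 0.000297·(1.995534 − 2.000000) / (0.000297 − (-0.006961)) = 1.995534 − (-0.000001)/(0.007258) = 1.995717

1.9957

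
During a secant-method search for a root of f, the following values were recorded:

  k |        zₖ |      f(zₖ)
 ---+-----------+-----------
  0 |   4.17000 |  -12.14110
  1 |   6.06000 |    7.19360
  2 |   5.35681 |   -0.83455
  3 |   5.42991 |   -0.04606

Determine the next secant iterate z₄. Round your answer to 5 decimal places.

z₄ = 5.42991 − (-0.04606)·(5.42991 − 5.35681) / (-0.04606 − (-0.83455))
   = 5.42991 − (-0.0033670)/(0.7884900) = 5.4341802

5.43418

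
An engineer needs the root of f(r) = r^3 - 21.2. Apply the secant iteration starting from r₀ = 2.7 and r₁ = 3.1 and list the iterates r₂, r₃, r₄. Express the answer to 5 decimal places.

f(2.7) = -1.5170000, f(3.1) = 8.5910000
r₂ = 3.1000000 − 8.5910000·(3.1000000 − 2.7000000) / (8.5910000 − (-1.5170000)) = 3.1000000 − (3.4364000)/(10.1080000) = 2.7600317
f(2.7600317) = -0.1747005
r₃ = 2.7600317 − (-0.1747005)·(2.7600317 − 3.1000000) / (-0.1747005 − 8.5910000) = 2.7600317 − (0.0593926)/(-8.7657005) = 2.7668072
f(2.7668072) = -0.0194757
r₄ = 2.7668072 − (-0.0194757)·(2.7668072 − 2.7600317) / (-0.0194757 − (-0.1747005)) = 2.7668072 − (-0.0001320)/(0.1552248) = 2.7676573

2.76003, 2.76681, 2.76766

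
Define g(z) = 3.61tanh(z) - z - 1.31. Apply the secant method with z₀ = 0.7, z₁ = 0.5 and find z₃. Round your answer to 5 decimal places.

0.58251

g(0.7) = 0.1717677, g(0.5) = -0.1417571
z₂ = 0.5000000 − (-0.1417571)·(0.5000000 − 0.7000000) / (-0.1417571 − 0.1717677) = 0.5000000 − (0.0283514)/(-0.3135247) = 0.5904280
g(0.5904280) = 0.0136061
z₃ = 0.5904280 − 0.0136061·(0.5904280 − 0.5000000) / (0.0136061 − (-0.1417571)) = 0.5904280 − (0.0012304)/(0.1553632) = 0.5825087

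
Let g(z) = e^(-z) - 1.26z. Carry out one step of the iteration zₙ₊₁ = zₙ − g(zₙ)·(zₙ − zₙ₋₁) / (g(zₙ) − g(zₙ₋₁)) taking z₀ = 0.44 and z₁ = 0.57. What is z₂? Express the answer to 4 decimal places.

g(0.44) = 0.089636, g(0.57) = -0.152675
z₂ = 0.570000 − (-0.152675)·(0.570000 − 0.440000) / (-0.152675 − 0.089636) = 0.570000 − (-0.019848)/(-0.242311) = 0.488090

0.4881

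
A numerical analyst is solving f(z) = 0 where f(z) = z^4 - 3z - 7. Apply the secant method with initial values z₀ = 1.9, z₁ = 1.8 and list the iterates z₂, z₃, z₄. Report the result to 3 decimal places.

1.885, 1.886, 1.886

f(1.9) = 0.33210, f(1.8) = -1.90240
z₂ = 1.80000 − (-1.90240)·(1.80000 − 1.90000) / (-1.90240 − 0.33210) = 1.80000 − (0.19024)/(-2.23450) = 1.88514
f(1.88514) = -0.02632
z₃ = 1.88514 − (-0.02632)·(1.88514 − 1.80000) / (-0.02632 − (-1.90240)) = 1.88514 − (-0.00224)/(1.87608) = 1.88633
f(1.88633) = 0.00213
z₄ = 1.88633 − 0.00213·(1.88633 − 1.88514) / (0.00213 − (-0.02632)) = 1.88633 − (0.00000)/(0.02845) = 1.88624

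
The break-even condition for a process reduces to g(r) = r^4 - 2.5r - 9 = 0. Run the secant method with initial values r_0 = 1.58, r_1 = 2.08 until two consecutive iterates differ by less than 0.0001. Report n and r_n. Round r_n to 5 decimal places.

g(1.58) = -6.7179870, g(2.08) = 4.5177370
r_2 = 2.0800000 − 4.5177370·(0.5000000)/(11.2357240) = 1.8789566;  |Δ| = 0.2010434
g(1.8789566) = -1.2331180
r_3 = 1.8789566 − (-1.2331180)·(-0.2010434)/(-5.7508549) = 1.9220650;  |Δ| = 0.0431084
g(1.9220650) = -0.1570601
r_4 = 1.9220650 − (-0.1570601)·(0.0431084)/(1.0760579) = 1.9283570;  |Δ| = 0.0062921
g(1.9283570) = 0.0068024
r_5 = 1.9283570 − 0.0068024·(0.0062921)/(0.1638624) = 1.9280958;  |Δ| = 0.0002612
g(1.9280958) = -0.0000351
r_6 = 1.9280958 − (-0.0000351)·(-0.0002612)/(-0.0068375) = 1.9280972;  |Δ| = 0.0000013
|r_6 − r_5| = 0.0000013 < 0.0001

n = 6, r_n = 1.92810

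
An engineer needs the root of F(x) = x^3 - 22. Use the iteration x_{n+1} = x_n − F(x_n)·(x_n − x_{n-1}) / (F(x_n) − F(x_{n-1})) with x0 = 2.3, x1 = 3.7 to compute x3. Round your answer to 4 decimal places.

F(2.3) = -9.833000, F(3.7) = 28.653000
x2 = 3.700000 − 28.653000·(3.700000 − 2.300000) / (28.653000 − (-9.833000)) = 3.700000 − (40.114200)/(38.486000) = 2.657694
F(2.657694) = -3.227817
x3 = 2.657694 − (-3.227817)·(2.657694 − 3.700000) / (-3.227817 − 28.653000) = 2.657694 − (3.364374)/(-31.880817) = 2.763223

2.7632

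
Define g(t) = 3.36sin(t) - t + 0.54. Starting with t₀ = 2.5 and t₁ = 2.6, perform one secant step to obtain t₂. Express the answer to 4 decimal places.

2.5134

g(2.5) = 0.050866, g(2.6) = -0.327915
t₂ = 2.600000 − (-0.327915)·(2.600000 − 2.500000) / (-0.327915 − 0.050866) = 2.600000 − (-0.032792)/(-0.378782) = 2.513429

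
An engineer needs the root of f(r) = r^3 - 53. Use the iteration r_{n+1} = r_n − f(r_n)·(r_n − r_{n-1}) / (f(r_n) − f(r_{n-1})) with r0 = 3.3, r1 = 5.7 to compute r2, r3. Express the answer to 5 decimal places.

3.57437, 3.68609

f(3.3) = -17.0630000, f(5.7) = 132.1930000
r2 = 5.7000000 − 132.1930000·(5.7000000 − 3.3000000) / (132.1930000 − (-17.0630000)) = 5.7000000 − (317.2632000)/(149.2560000) = 3.5743689
f(3.5743689) = -7.3334601
r3 = 3.5743689 − (-7.3334601)·(3.5743689 − 5.7000000) / (-7.3334601 − 132.1930000) = 3.5743689 − (15.5882310)/(-139.5264601) = 3.6860913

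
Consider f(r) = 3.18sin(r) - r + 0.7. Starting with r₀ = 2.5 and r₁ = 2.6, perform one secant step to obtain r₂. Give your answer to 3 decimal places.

2.528

f(2.5) = 0.10314, f(2.6) = -0.26071
r₂ = 2.60000 − (-0.26071)·(2.60000 − 2.50000) / (-0.26071 − 0.10314) = 2.60000 − (-0.02607)/(-0.36385) = 2.52835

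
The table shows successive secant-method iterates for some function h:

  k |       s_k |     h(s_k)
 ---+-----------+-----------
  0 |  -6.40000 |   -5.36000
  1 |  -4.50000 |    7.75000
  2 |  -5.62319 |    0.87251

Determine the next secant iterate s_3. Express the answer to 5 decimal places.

s_3 = -5.62319 − 0.87251·(-5.62319 − (-4.50000)) / (0.87251 − 7.75000)
   = -5.62319 − (-0.9799945)/(-6.8774900) = -5.7656830

-5.76568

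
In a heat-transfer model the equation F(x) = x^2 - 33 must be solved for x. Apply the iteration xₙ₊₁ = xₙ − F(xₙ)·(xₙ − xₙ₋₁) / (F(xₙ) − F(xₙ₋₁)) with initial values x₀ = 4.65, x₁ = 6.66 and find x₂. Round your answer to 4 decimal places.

5.6560

F(4.65) = -11.377500, F(6.66) = 11.355600
x₂ = 6.660000 − 11.355600·(6.660000 − 4.650000) / (11.355600 − (-11.377500)) = 6.660000 − (22.824756)/(22.733100) = 5.655968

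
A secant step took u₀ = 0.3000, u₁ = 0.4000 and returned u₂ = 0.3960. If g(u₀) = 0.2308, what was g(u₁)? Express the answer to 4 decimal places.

-0.0096

The secant line through (0.3000, 0.2308) and (0.4000, g(u₁)) crosses zero at u₂ = 0.3960.
So (0.3000, 0.2308), (0.4000, g(u₁)), (0.3960, 0) are collinear:
g(u₁) = 0.2308 · (0.4000 − 0.3960) / (0.3000 − 0.3960) = 0.2308 · (0.004000)/(-0.096000) = -0.009617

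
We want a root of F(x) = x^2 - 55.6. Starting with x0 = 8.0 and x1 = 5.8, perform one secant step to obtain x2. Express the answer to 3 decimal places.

F(8.0) = 8.40000, F(5.8) = -21.96000
x2 = 5.80000 − (-21.96000)·(5.80000 − 8.00000) / (-21.96000 − 8.40000) = 5.80000 − (48.31200)/(-30.36000) = 7.39130

7.391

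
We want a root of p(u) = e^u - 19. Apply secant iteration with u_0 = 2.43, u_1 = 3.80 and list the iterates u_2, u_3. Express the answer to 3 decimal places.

2.744, 2.869

p(2.43) = -7.64112, p(3.80) = 25.70118
u_2 = 3.80000 − 25.70118·(3.80000 − 2.43000) / (25.70118 − (-7.64112)) = 3.80000 − (35.21062)/(33.34230) = 2.74397
p(2.74397) = -3.45148
u_3 = 2.74397 − (-3.45148)·(2.74397 − 3.80000) / (-3.45148 − 25.70118) = 2.74397 − (3.64488)/(-29.15266) = 2.86899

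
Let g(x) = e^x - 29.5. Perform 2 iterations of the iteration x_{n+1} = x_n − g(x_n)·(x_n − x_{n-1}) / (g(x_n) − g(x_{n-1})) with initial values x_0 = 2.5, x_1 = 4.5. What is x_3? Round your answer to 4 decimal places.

3.1747

g(2.5) = -17.317506, g(4.5) = 60.517131
x_2 = 4.500000 − 60.517131·(4.500000 − 2.500000) / (60.517131 − (-17.317506)) = 4.500000 − (121.034263)/(77.834637) = 2.944982
g(2.944982) = -10.489680
x_3 = 2.944982 − (-10.489680)·(2.944982 − 4.500000) / (-10.489680 − 60.517131) = 2.944982 − (16.311641)/(-71.006811) = 3.174701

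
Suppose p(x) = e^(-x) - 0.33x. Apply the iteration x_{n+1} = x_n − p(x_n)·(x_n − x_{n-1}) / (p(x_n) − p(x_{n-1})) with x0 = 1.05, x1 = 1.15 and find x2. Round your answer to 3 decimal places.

p(1.05) = 0.00344, p(1.15) = -0.06286
x2 = 1.15000 − (-0.06286)·(1.15000 − 1.05000) / (-0.06286 − 0.00344) = 1.15000 − (-0.00629)/(-0.06630) = 1.05519

1.055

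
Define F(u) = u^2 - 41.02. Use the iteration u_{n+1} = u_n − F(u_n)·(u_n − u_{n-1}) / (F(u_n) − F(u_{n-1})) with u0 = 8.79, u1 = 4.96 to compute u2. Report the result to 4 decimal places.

6.1541

F(8.79) = 36.244100, F(4.96) = -16.418400
u2 = 4.960000 − (-16.418400)·(4.960000 − 8.790000) / (-16.418400 − 36.244100) = 4.960000 − (62.882472)/(-52.662500) = 6.154065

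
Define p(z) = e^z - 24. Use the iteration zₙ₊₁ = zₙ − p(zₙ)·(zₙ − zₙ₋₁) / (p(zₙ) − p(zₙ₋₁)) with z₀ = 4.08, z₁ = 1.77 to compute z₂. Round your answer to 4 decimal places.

p(4.08) = 35.145470, p(1.77) = -18.129147
z₂ = 1.770000 − (-18.129147)·(1.770000 − 4.080000) / (-18.129147 − 35.145470) = 1.770000 − (41.878329)/(-53.274616) = 2.556084

2.5561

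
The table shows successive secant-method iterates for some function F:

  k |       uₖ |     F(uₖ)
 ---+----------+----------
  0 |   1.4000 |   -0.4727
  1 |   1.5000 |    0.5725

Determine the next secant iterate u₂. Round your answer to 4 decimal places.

u₂ = 1.5000 − 0.5725·(1.5000 − 1.4000) / (0.5725 − (-0.4727))
   = 1.5000 − (0.057250)/(1.045200) = 1.445226

1.4452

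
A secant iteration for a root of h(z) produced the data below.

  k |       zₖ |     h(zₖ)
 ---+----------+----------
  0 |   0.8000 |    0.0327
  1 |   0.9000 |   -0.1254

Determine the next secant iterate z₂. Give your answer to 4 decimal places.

0.8207

z₂ = 0.9000 − (-0.1254)·(0.9000 − 0.8000) / (-0.1254 − 0.0327)
   = 0.9000 − (-0.012540)/(-0.158100) = 0.820683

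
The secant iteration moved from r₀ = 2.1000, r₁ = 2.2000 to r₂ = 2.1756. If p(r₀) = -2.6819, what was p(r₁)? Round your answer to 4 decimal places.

0.8656

The secant line through (2.1000, -2.6819) and (2.2000, p(r₁)) crosses zero at r₂ = 2.1756.
So (2.1000, -2.6819), (2.2000, p(r₁)), (2.1756, 0) are collinear:
p(r₁) = -2.6819 · (2.2000 − 2.1756) / (2.1000 − 2.1756) = -2.6819 · (0.024400)/(-0.075600) = 0.865587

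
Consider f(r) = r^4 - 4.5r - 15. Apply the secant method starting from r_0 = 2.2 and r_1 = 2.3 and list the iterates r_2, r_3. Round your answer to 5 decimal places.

2.23589, 2.23754

f(2.2) = -1.4744000, f(2.3) = 2.6341000
r_2 = 2.3000000 − 2.6341000·(2.3000000 − 2.2000000) / (2.6341000 − (-1.4744000)) = 2.3000000 − (0.2634100)/(4.1085000) = 2.2358866
f(2.2358866) = -0.0696011
r_3 = 2.2358866 − (-0.0696011)·(2.2358866 − 2.3000000) / (-0.0696011 − 2.6341000) = 2.2358866 − (0.0044624)/(-2.7037011) = 2.2375370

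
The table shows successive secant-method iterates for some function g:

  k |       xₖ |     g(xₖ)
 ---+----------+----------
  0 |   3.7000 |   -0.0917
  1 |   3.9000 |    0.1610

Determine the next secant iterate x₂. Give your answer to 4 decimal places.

x₂ = 3.9000 − 0.1610·(3.9000 − 3.7000) / (0.1610 − (-0.0917))
   = 3.9000 − (0.032200)/(0.252700) = 3.772576

3.7726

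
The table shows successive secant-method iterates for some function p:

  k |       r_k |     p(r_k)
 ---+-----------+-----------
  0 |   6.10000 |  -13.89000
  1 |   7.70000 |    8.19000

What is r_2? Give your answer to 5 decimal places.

r_2 = 7.70000 − 8.19000·(7.70000 − 6.10000) / (8.19000 − (-13.89000))
   = 7.70000 − (13.1040000)/(22.0800000) = 7.1065217

7.10652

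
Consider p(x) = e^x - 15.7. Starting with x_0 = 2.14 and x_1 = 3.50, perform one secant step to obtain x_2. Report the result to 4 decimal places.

2.5378

p(2.14) = -7.200562, p(3.50) = 17.415452
x_2 = 3.500000 − 17.415452·(3.500000 − 2.140000) / (17.415452 − (-7.200562)) = 3.500000 − (23.685015)/(24.616014) = 2.537821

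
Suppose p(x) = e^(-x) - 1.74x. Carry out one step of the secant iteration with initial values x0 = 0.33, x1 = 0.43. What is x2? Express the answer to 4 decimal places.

0.3897

p(0.33) = 0.144724, p(0.43) = -0.097691
x2 = 0.430000 − (-0.097691)·(0.430000 − 0.330000) / (-0.097691 − 0.144724) = 0.430000 − (-0.009769)/(-0.242415) = 0.389701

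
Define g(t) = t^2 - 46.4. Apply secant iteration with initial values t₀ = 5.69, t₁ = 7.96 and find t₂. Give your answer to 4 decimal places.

6.7174

g(5.69) = -14.023900, g(7.96) = 16.961600
t₂ = 7.960000 − 16.961600·(7.960000 − 5.690000) / (16.961600 − (-14.023900)) = 7.960000 − (38.502832)/(30.985500) = 6.717392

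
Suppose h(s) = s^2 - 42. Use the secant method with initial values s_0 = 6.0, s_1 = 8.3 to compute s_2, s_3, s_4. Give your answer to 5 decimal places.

6.41958, 6.47318, 6.48078

h(6.0) = -6.0000000, h(8.3) = 26.8900000
s_2 = 8.3000000 − 26.8900000·(8.3000000 − 6.0000000) / (26.8900000 − (-6.0000000)) = 8.3000000 − (61.8470000)/(32.8900000) = 6.4195804
h(6.4195804) = -0.7889872
s_3 = 6.4195804 − (-0.7889872)·(6.4195804 − 8.3000000) / (-0.7889872 − 26.8900000) = 6.4195804 − (1.4836270)/(-27.6789872) = 6.4731816
h(6.4731816) = -0.0979197
s_4 = 6.4731816 − (-0.0979197)·(6.4731816 − 6.4195804) / (-0.0979197 − (-0.7889872)) = 6.4731816 − (-0.0052486)/(0.6910676) = 6.4807766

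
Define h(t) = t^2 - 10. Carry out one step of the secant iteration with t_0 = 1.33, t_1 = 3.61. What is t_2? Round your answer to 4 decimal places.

h(1.33) = -8.231100, h(3.61) = 3.032100
t_2 = 3.610000 − 3.032100·(3.610000 − 1.330000) / (3.032100 − (-8.231100)) = 3.610000 − (6.913188)/(11.263200) = 2.996215

2.9962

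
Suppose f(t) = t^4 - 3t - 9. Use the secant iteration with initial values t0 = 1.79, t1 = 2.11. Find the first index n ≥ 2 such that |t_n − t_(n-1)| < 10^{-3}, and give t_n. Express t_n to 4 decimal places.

f(1.79) = -4.103743, f(2.11) = 4.491194
t2 = 2.110000 − 4.491194·(0.320000)/(8.594938) = 1.942787;  |Δ| = 0.167213
f(1.942787) = -0.582095
t3 = 1.942787 − (-0.582095)·(-0.167213)/(-5.073290) = 1.961973;  |Δ| = 0.019186
f(1.961973) = -0.068519
t4 = 1.961973 − (-0.068519)·(0.019186)/(0.513576) = 1.964533;  |Δ| = 0.002560
f(1.964533) = 0.001278
t5 = 1.964533 − 0.001278·(0.002560)/(0.069797) = 1.964486;  |Δ| = 0.000047
|t5 − t4| = 0.000047 < 10^{-3}

n = 5, t_n = 1.9645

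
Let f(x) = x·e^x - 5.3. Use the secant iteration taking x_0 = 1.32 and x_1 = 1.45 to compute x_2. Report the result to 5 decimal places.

f(1.32) = -0.3586838, f(1.45) = 0.8815160
x_2 = 1.4500000 − 0.8815160·(1.4500000 − 1.3200000) / (0.8815160 − (-0.3586838)) = 1.4500000 − (0.1145971)/(1.2401998) = 1.3575979

1.35760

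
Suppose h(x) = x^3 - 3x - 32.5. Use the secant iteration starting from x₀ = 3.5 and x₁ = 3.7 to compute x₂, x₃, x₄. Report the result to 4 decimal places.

h(3.5) = -0.125000, h(3.7) = 7.053000
x₂ = 3.700000 − 7.053000·(3.700000 − 3.500000) / (7.053000 − (-0.125000)) = 3.700000 − (1.410600)/(7.178000) = 3.503483
h(3.503483) = -0.007326
x₃ = 3.503483 − (-0.007326)·(3.503483 − 3.700000) / (-0.007326 − 7.053000) = 3.503483 − (0.001440)/(-7.060326) = 3.503687
h(3.503687) = -0.000429
x₄ = 3.503687 − (-0.000429)·(3.503687 − 3.503483) / (-0.000429 − (-0.007326)) = 3.503687 − (0.000000)/(0.006897) = 3.503699

3.5035, 3.5037, 3.5037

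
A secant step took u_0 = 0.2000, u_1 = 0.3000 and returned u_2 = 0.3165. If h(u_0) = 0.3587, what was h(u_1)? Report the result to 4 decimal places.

The secant line through (0.2000, 0.3587) and (0.3000, h(u_1)) crosses zero at u_2 = 0.3165.
So (0.2000, 0.3587), (0.3000, h(u_1)), (0.3165, 0) are collinear:
h(u_1) = 0.3587 · (0.3000 − 0.3165) / (0.2000 − 0.3165) = 0.3587 · (-0.016500)/(-0.116500) = 0.050803

0.0508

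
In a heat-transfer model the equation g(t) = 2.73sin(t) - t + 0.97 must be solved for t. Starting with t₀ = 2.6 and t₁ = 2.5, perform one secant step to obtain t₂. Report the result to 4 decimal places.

2.5318

g(2.6) = -0.222681, g(2.5) = 0.103829
t₂ = 2.500000 − 0.103829·(2.500000 − 2.600000) / (0.103829 − (-0.222681)) = 2.500000 − (-0.010383)/(0.326510) = 2.531800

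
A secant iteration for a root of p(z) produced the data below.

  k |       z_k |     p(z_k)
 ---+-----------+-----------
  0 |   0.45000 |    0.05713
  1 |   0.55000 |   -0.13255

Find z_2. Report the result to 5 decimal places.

z_2 = 0.55000 − (-0.13255)·(0.55000 − 0.45000) / (-0.13255 − 0.05713)
   = 0.55000 − (-0.0132550)/(-0.1896800) = 0.4801191

0.48012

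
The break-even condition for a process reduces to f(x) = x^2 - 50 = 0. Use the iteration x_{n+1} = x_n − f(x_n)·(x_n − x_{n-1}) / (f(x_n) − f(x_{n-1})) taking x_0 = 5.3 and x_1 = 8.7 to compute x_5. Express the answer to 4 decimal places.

f(5.3) = -21.910000, f(8.7) = 25.690000
x_2 = 8.700000 − 25.690000·(8.700000 − 5.300000) / (25.690000 − (-21.910000)) = 8.700000 − (87.346000)/(47.600000) = 6.865000
f(6.865000) = -2.871775
x_3 = 6.865000 − (-2.871775)·(6.865000 − 8.700000) / (-2.871775 − 25.690000) = 6.865000 − (5.269707)/(-28.561775) = 7.049502
f(7.049502) = -0.304520
x_4 = 7.049502 − (-0.304520)·(7.049502 − 6.865000) / (-0.304520 − (-2.871775)) = 7.049502 − (-0.056185)/(2.567255) = 7.071387
f(7.071387) = 0.004517
x_5 = 7.071387 − 0.004517·(7.071387 − 7.049502) / (0.004517 − (-0.304520)) = 7.071387 − (0.000099)/(0.309037) = 7.071067

7.0711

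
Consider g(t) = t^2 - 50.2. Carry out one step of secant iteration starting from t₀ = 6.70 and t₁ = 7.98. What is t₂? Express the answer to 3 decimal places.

7.062

g(6.70) = -5.31000, g(7.98) = 13.48040
t₂ = 7.98000 − 13.48040·(7.98000 − 6.70000) / (13.48040 − (-5.31000)) = 7.98000 − (17.25491)/(18.79040) = 7.06172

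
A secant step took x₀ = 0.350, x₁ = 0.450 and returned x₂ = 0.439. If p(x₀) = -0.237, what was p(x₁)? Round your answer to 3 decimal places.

0.029

The secant line through (0.350, -0.237) and (0.450, p(x₁)) crosses zero at x₂ = 0.439.
So (0.350, -0.237), (0.450, p(x₁)), (0.439, 0) are collinear:
p(x₁) = -0.237 · (0.450 − 0.439) / (0.350 − 0.439) = -0.237 · (0.01100)/(-0.08900) = 0.02929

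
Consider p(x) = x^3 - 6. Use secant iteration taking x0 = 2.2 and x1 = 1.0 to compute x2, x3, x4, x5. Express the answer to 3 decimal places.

p(2.2) = 4.64800, p(1.0) = -5.00000
x2 = 1.00000 − (-5.00000)·(1.00000 − 2.20000) / (-5.00000 − 4.64800) = 1.00000 − (6.00000)/(-9.64800) = 1.62189
p(1.62189) = -1.73357
x3 = 1.62189 − (-1.73357)·(1.62189 − 1.00000) / (-1.73357 − (-5.00000)) = 1.62189 − (-1.07809)/(3.26643) = 1.95194
p(1.95194) = 1.43705
x4 = 1.95194 − 1.43705·(1.95194 − 1.62189) / (1.43705 − (-1.73357)) = 1.95194 − (0.47430)/(3.17062) = 1.80235
p(1.80235) = -0.14513
x5 = 1.80235 − (-0.14513)·(1.80235 − 1.95194) / (-0.14513 − 1.43705) = 1.80235 − (0.02171)/(-1.58219) = 1.81607

1.622, 1.952, 1.802, 1.816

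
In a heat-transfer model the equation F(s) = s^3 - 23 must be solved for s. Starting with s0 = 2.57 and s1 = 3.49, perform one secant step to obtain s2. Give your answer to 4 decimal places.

F(2.57) = -6.025407, F(3.49) = 19.508549
s2 = 3.490000 − 19.508549·(3.490000 − 2.570000) / (19.508549 − (-6.025407)) = 3.490000 − (17.947865)/(25.533956) = 2.787098

2.7871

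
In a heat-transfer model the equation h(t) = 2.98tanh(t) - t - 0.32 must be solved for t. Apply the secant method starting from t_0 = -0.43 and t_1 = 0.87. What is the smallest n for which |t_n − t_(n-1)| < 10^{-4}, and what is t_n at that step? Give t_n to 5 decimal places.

h(-0.43) = -1.0978575, h(0.87) = 0.9000949
t_2 = 0.8700000 − 0.9000949·(1.3000000)/(1.9979524) = 0.2843387;  |Δ| = 0.5856613
h(0.2843387) = 0.2208706
t_3 = 0.2843387 − 0.2208706·(-0.5856613)/(-0.6792243) = 0.0938930;  |Δ| = 0.1904457
h(0.0938930) = -0.1349113
t_4 = 0.0938930 − (-0.1349113)·(-0.1904457)/(-0.3557819) = 0.1661093;  |Δ| = 0.0722164
h(0.1661093) = 0.0043934
t_5 = 0.1661093 − 0.0043934·(0.0722164)/(0.1393047) = 0.1638318;  |Δ| = 0.0022776
h(0.1638318) = 0.0000652
t_6 = 0.1638318 − 0.0000652·(-0.0022776)/(-0.0043282) = 0.1637974;  |Δ| = 0.0000343
|t_6 − t_5| = 0.0000343 < 10^{-4}

n = 6, t_n = 0.16380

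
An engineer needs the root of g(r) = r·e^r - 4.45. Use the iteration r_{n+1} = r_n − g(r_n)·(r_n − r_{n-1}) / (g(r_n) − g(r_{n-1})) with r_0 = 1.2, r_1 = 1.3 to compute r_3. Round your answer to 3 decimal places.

1.261

g(1.2) = -0.46586, g(1.3) = 0.32009
r_2 = 1.30000 − 0.32009·(1.30000 − 1.20000) / (0.32009 − (-0.46586)) = 1.30000 − (0.03201)/(0.78595) = 1.25927
g(1.25927) = -0.01375
r_3 = 1.25927 − (-0.01375)·(1.25927 − 1.30000) / (-0.01375 − 0.32009) = 1.25927 − (0.00056)/(-0.33384) = 1.26095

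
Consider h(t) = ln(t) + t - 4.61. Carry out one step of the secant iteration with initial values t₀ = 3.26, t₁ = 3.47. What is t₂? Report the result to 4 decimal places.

3.3897

h(3.26) = -0.168273, h(3.47) = 0.104155
t₂ = 3.470000 − 0.104155·(3.470000 − 3.260000) / (0.104155 − (-0.168273)) = 3.470000 − (0.021872)/(0.272427) = 3.389713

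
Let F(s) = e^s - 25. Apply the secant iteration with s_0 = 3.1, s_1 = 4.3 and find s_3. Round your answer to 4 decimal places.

F(3.1) = -2.802049, F(4.3) = 48.699794
s_2 = 4.300000 − 48.699794·(4.300000 − 3.100000) / (48.699794 − (-2.802049)) = 4.300000 − (58.439752)/(51.501842) = 3.165288
F(3.165288) = -1.304430
s_3 = 3.165288 − (-1.304430)·(3.165288 − 4.300000) / (-1.304430 − 48.699794) = 3.165288 − (1.480152)/(-50.004223) = 3.194889

3.1949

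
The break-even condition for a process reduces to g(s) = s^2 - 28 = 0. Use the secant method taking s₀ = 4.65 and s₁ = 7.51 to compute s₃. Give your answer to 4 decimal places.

5.2710

g(4.65) = -6.377500, g(7.51) = 28.400100
s₂ = 7.510000 − 28.400100·(7.510000 − 4.650000) / (28.400100 − (-6.377500)) = 7.510000 − (81.224286)/(34.777600) = 5.174465
g(5.174465) = -1.224907
s₃ = 5.174465 − (-1.224907)·(5.174465 − 7.510000) / (-1.224907 − 28.400100) = 5.174465 − (2.860813)/(-29.625007) = 5.271033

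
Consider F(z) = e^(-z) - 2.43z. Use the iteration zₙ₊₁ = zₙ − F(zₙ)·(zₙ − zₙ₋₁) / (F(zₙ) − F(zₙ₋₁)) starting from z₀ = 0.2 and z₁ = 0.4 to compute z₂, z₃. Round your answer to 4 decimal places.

0.3049, 0.3037

F(0.2) = 0.332731, F(0.4) = -0.301680
z₂ = 0.400000 − (-0.301680)·(0.400000 − 0.200000) / (-0.301680 − 0.332731) = 0.400000 − (-0.060336)/(-0.634411) = 0.304894
F(0.304894) = -0.003692
z₃ = 0.304894 − (-0.003692)·(0.304894 − 0.400000) / (-0.003692 − (-0.301680)) = 0.304894 − (0.000351)/(0.297988) = 0.303716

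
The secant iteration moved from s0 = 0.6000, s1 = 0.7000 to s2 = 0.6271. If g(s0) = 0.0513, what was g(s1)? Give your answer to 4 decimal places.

The secant line through (0.6000, 0.0513) and (0.7000, g(s1)) crosses zero at s2 = 0.6271.
So (0.6000, 0.0513), (0.7000, g(s1)), (0.6271, 0) are collinear:
g(s1) = 0.0513 · (0.7000 − 0.6271) / (0.6000 − 0.6271) = 0.0513 · (0.072900)/(-0.027100) = -0.137999

-0.1380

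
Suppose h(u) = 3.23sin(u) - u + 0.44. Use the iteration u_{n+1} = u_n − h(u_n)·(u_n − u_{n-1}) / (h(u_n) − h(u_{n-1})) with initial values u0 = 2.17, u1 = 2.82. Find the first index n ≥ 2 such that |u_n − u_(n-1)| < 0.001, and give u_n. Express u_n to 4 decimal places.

h(2.17) = 0.937286, h(2.82) = -1.359068
u2 = 2.820000 − (-1.359068)·(0.650000)/(-2.296354) = 2.435306;  |Δ| = 0.384694
h(2.435306) = 0.101008
u3 = 2.435306 − 0.101008·(-0.384694)/(1.460076) = 2.461919;  |Δ| = 0.026613
h(2.461919) = 0.008264
u4 = 2.461919 − 0.008264·(0.026613)/(-0.092744) = 2.464290;  |Δ| = 0.002371
h(2.464290) = -0.000070
u5 = 2.464290 − (-0.000070)·(0.002371)/(-0.008334) = 2.464270;  |Δ| = 0.000020
|u5 − u4| = 0.000020 < 0.001

n = 5, u_n = 2.4643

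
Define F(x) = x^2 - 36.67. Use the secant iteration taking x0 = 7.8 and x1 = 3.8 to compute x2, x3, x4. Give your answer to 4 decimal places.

5.7164, 6.1360, 6.0533

F(7.8) = 24.170000, F(3.8) = -22.230000
x2 = 3.800000 − (-22.230000)·(3.800000 − 7.800000) / (-22.230000 − 24.170000) = 3.800000 − (88.920000)/(-46.400000) = 5.716379
F(5.716379) = -3.993008
x3 = 5.716379 − (-3.993008)·(5.716379 − 3.800000) / (-3.993008 − (-22.230000)) = 5.716379 − (-7.652117)/(18.236992) = 6.135972
F(6.135972) = 0.980158
x4 = 6.135972 − 0.980158·(6.135972 − 5.716379) / (0.980158 − (-3.993008)) = 6.135972 − (0.411268)/(4.973166) = 6.053275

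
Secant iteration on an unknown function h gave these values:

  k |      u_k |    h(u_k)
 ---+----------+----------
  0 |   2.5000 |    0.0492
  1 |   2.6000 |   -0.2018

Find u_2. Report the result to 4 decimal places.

2.5196

u_2 = 2.6000 − (-0.2018)·(2.6000 − 2.5000) / (-0.2018 − 0.0492)
   = 2.6000 − (-0.020180)/(-0.251000) = 2.519602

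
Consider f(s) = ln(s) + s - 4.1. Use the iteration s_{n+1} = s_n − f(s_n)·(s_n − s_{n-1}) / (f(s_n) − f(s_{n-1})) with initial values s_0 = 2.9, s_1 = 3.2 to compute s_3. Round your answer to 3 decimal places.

f(2.9) = -0.13529, f(3.2) = 0.26315
s_2 = 3.20000 − 0.26315·(3.20000 − 2.90000) / (0.26315 − (-0.13529)) = 3.20000 − (0.07895)/(0.39844) = 3.00186
f(3.00186) = 0.00110
s_3 = 3.00186 − 0.00110·(3.00186 − 3.20000) / (0.00110 − 0.26315) = 3.00186 − (-0.00022)/(-0.26205) = 3.00103

3.001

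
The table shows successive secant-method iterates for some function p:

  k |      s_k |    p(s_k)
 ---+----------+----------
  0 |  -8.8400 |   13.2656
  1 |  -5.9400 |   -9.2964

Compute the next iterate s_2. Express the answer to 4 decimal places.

-7.1349

s_2 = -5.9400 − (-9.2964)·(-5.9400 − (-8.8400)) / (-9.2964 − 13.2656)
   = -5.9400 − (-26.959560)/(-22.562000) = -7.134910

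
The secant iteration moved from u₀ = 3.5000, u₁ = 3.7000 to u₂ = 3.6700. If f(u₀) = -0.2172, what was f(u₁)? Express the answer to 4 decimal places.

The secant line through (3.5000, -0.2172) and (3.7000, f(u₁)) crosses zero at u₂ = 3.6700.
So (3.5000, -0.2172), (3.7000, f(u₁)), (3.6700, 0) are collinear:
f(u₁) = -0.2172 · (3.7000 − 3.6700) / (3.5000 − 3.6700) = -0.2172 · (0.030000)/(-0.170000) = 0.038329

0.0383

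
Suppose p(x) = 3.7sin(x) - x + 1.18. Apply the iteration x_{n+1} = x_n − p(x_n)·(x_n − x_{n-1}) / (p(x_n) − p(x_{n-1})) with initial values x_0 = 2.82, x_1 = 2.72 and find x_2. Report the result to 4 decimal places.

p(2.82) = -0.470512, p(2.72) = -0.025908
x_2 = 2.720000 − (-0.025908)·(2.720000 − 2.820000) / (-0.025908 − (-0.470512)) = 2.720000 − (0.002591)/(0.444604) = 2.714173

2.7142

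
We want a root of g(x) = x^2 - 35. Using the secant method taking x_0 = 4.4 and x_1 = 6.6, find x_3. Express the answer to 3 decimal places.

g(4.4) = -15.64000, g(6.6) = 8.56000
x_2 = 6.60000 − 8.56000·(6.60000 − 4.40000) / (8.56000 − (-15.64000)) = 6.60000 − (18.83200)/(24.20000) = 5.82182
g(5.82182) = -1.10643
x_3 = 5.82182 − (-1.10643)·(5.82182 − 6.60000) / (-1.10643 − 8.56000) = 5.82182 − (0.86101)/(-9.66643) = 5.91089

5.911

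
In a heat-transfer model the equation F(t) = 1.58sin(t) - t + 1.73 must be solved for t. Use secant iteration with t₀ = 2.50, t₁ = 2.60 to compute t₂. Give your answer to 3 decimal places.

F(2.50) = 0.17559, F(2.60) = -0.05551
t₂ = 2.60000 − (-0.05551)·(2.60000 − 2.50000) / (-0.05551 − 0.17559) = 2.60000 − (-0.00555)/(-0.23109) = 2.57598

2.576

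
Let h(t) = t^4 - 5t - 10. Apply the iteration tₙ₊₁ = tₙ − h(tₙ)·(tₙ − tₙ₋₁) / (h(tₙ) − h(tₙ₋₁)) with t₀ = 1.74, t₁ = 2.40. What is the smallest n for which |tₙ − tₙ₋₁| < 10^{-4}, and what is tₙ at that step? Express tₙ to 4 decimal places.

n = 6, tₙ = 2.1320

h(1.74) = -9.533638, h(2.40) = 11.177600
t₂ = 2.400000 − 11.177600·(0.660000)/(20.711238) = 2.043806;  |Δ| = 0.356194
h(2.043806) = -2.770503
t₃ = 2.043806 − (-2.770503)·(-0.356194)/(-13.948103) = 2.114557;  |Δ| = 0.070751
h(2.114557) = -0.579813
t₄ = 2.114557 − (-0.579813)·(0.070751)/(2.190690) = 2.133282;  |Δ| = 0.018726
h(2.133282) = 0.044220
t₅ = 2.133282 − 0.044220·(0.018726)/(0.624032) = 2.131955;  |Δ| = 0.001327
h(2.131955) = -0.000626
t₆ = 2.131955 − (-0.000626)·(-0.001327)/(-0.044846) = 2.131974;  |Δ| = 0.000019
|t₆ − t₅| = 0.000019 < 10^{-4}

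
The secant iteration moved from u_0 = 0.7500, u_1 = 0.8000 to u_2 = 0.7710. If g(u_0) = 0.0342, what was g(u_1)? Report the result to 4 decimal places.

-0.0472

The secant line through (0.7500, 0.0342) and (0.8000, g(u_1)) crosses zero at u_2 = 0.7710.
So (0.7500, 0.0342), (0.8000, g(u_1)), (0.7710, 0) are collinear:
g(u_1) = 0.0342 · (0.8000 − 0.7710) / (0.7500 − 0.7710) = 0.0342 · (0.029000)/(-0.021000) = -0.047229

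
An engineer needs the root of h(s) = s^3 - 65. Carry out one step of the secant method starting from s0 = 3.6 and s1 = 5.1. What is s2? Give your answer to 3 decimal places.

3.920

h(3.6) = -18.34400, h(5.1) = 67.65100
s2 = 5.10000 − 67.65100·(5.10000 − 3.60000) / (67.65100 − (-18.34400)) = 5.10000 − (101.47650)/(85.99500) = 3.91997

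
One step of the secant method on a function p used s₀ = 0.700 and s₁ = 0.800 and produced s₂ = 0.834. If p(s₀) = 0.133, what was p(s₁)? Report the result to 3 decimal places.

The secant line through (0.700, 0.133) and (0.800, p(s₁)) crosses zero at s₂ = 0.834.
So (0.700, 0.133), (0.800, p(s₁)), (0.834, 0) are collinear:
p(s₁) = 0.133 · (0.800 − 0.834) / (0.700 − 0.834) = 0.133 · (-0.03400)/(-0.13400) = 0.03375

0.034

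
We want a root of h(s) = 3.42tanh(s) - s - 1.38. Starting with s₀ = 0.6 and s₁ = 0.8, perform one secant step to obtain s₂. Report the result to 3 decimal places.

h(0.6) = -0.14329, h(0.8) = 0.09101
s₂ = 0.80000 − 0.09101·(0.80000 − 0.60000) / (0.09101 − (-0.14329)) = 0.80000 − (0.01820)/(0.23430) = 0.72232

0.722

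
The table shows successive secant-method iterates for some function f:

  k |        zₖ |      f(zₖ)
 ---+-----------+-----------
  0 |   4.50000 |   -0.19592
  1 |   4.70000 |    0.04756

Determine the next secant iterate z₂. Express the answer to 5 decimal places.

z₂ = 4.70000 − 0.04756·(4.70000 − 4.50000) / (0.04756 − (-0.19592))
   = 4.70000 − (0.0095120)/(0.2434800) = 4.6609331

4.66093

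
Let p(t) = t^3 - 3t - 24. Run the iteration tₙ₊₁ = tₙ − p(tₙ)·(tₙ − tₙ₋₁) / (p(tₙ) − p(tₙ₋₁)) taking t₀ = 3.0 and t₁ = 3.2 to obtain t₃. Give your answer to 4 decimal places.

p(3.0) = -6.000000, p(3.2) = -0.832000
t₂ = 3.200000 − (-0.832000)·(3.200000 − 3.000000) / (-0.832000 − (-6.000000)) = 3.200000 − (-0.166400)/(5.168000) = 3.232198
p(3.232198) = 0.070518
t₃ = 3.232198 − 0.070518·(3.232198 − 3.200000) / (0.070518 − (-0.832000)) = 3.232198 − (0.002271)/(0.902518) = 3.229682

3.2297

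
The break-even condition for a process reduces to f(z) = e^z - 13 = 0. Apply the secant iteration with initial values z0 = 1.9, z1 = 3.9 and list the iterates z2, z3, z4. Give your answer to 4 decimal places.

f(1.9) = -6.314106, f(3.9) = 36.402449
z2 = 3.900000 − 36.402449·(3.900000 − 1.900000) / (36.402449 − (-6.314106)) = 3.900000 − (72.804898)/(42.716555) = 2.195628
f(2.195628) = -4.014357
z3 = 2.195628 − (-4.014357)·(2.195628 − 3.900000) / (-4.014357 − 36.402449) = 2.195628 − (6.841958)/(-40.416807) = 2.364913
f(2.364913) = -2.356887
z4 = 2.364913 − (-2.356887)·(2.364913 − 2.195628) / (-2.356887 − (-4.014357)) = 2.364913 − (-0.398986)/(1.657470) = 2.605633

2.1956, 2.3649, 2.6056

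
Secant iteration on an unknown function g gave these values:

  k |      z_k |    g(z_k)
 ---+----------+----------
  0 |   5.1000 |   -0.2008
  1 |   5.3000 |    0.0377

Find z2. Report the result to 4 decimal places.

5.2684

z2 = 5.3000 − 0.0377·(5.3000 − 5.1000) / (0.0377 − (-0.2008))
   = 5.3000 − (0.007540)/(0.238500) = 5.268386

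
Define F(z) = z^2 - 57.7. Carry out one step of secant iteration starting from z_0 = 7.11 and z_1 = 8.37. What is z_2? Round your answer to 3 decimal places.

7.572

F(7.11) = -7.14790, F(8.37) = 12.35690
z_2 = 8.37000 − 12.35690·(8.37000 − 7.11000) / (12.35690 − (-7.14790)) = 8.37000 − (15.56969)/(19.50480) = 7.57175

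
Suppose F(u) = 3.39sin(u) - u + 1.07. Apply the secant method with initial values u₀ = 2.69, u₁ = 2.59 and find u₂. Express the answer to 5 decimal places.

2.65459

F(2.69) = -0.1406071, F(2.59) = 0.2565103
u₂ = 2.5900000 − 0.2565103·(2.5900000 − 2.6900000) / (0.2565103 − (-0.1406071)) = 2.5900000 − (-0.0256510)/(0.3971174) = 2.6545931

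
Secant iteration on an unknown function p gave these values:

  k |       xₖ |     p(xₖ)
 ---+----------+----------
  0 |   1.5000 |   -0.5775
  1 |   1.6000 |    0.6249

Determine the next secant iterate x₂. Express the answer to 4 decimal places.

1.5480

x₂ = 1.6000 − 0.6249·(1.6000 − 1.5000) / (0.6249 − (-0.5775))
   = 1.6000 − (0.062490)/(1.202400) = 1.548029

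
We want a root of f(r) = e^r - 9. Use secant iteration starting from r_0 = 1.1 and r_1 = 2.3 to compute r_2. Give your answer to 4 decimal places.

2.1323

f(1.1) = -5.995834, f(2.3) = 0.974182
r_2 = 2.300000 − 0.974182·(2.300000 − 1.100000) / (0.974182 − (-5.995834)) = 2.300000 − (1.169019)/(6.970016) = 2.132279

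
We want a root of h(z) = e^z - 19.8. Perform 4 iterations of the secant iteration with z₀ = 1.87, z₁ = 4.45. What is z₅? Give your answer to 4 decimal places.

2.9510

h(1.87) = -13.311704, h(4.45) = 65.826944
z₂ = 4.450000 − 65.826944·(4.450000 − 1.870000) / (65.826944 − (-13.311704)) = 4.450000 − (169.833516)/(79.138648) = 2.303975
h(2.303975) = -9.786091
z₃ = 2.303975 − (-9.786091)·(2.303975 − 4.450000) / (-9.786091 − 65.826944) = 2.303975 − (21.001196)/(-75.613035) = 2.581721
h(2.581721) = -6.580134
z₄ = 2.581721 − (-6.580134)·(2.581721 − 2.303975) / (-6.580134 − (-9.786091)) = 2.581721 − (-1.827604)/(3.205957) = 3.151786
h(3.151786) = 3.577772
z₅ = 3.151786 − 3.577772·(3.151786 − 2.581721) / (3.577772 − (-6.580134)) = 3.151786 − (2.039562)/(10.157906) = 2.951000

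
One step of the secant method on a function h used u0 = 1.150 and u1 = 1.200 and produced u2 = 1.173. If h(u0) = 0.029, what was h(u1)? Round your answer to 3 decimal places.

The secant line through (1.150, 0.029) and (1.200, h(u1)) crosses zero at u2 = 1.173.
So (1.150, 0.029), (1.200, h(u1)), (1.173, 0) are collinear:
h(u1) = 0.029 · (1.200 − 1.173) / (1.150 − 1.173) = 0.029 · (0.02700)/(-0.02300) = -0.03404

-0.034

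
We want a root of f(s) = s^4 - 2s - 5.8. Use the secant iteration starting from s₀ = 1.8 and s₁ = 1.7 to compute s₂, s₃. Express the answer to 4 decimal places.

f(1.8) = 1.097600, f(1.7) = -0.847900
s₂ = 1.700000 − (-0.847900)·(1.700000 − 1.800000) / (-0.847900 − 1.097600) = 1.700000 − (0.084790)/(-1.945500) = 1.743583
f(1.743583) = -0.045077
s₃ = 1.743583 − (-0.045077)·(1.743583 − 1.700000) / (-0.045077 − (-0.847900)) = 1.743583 − (-0.001965)/(0.802823) = 1.746030

1.7436, 1.7460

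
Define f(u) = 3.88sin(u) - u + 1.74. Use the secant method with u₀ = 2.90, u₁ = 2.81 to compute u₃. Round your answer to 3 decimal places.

f(2.90) = -0.23171, f(2.81) = 0.19313
u₂ = 2.81000 − 0.19313·(2.81000 − 2.90000) / (0.19313 − (-0.23171)) = 2.81000 − (-0.01738)/(0.42484) = 2.85091
f(2.85091) = 0.00111
u₃ = 2.85091 − 0.00111·(2.85091 − 2.81000) / (0.00111 − 0.19313) = 2.85091 − (0.00005)/(-0.19203) = 2.85115

2.851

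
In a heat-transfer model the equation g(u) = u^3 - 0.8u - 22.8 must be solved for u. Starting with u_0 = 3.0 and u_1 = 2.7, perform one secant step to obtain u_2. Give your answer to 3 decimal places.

g(3.0) = 1.80000, g(2.7) = -5.27700
u_2 = 2.70000 − (-5.27700)·(2.70000 − 3.00000) / (-5.27700 − 1.80000) = 2.70000 − (1.58310)/(-7.07700) = 2.92370

2.924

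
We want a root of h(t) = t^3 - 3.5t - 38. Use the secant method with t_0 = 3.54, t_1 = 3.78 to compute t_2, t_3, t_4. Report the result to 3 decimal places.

3.704, 3.708, 3.708

h(3.54) = -6.02814, h(3.78) = 2.78015
t_2 = 3.78000 − 2.78015·(3.78000 − 3.54000) / (2.78015 − (-6.02814)) = 3.78000 − (0.66724)/(8.80829) = 3.70425
h(3.70425) = -0.13716
t_3 = 3.70425 − (-0.13716)·(3.70425 − 3.78000) / (-0.13716 − 2.78015) = 3.70425 − (0.01039)/(-2.91732) = 3.70781
h(3.70781) = -0.00288
t_4 = 3.70781 − (-0.00288)·(3.70781 − 3.70425) / (-0.00288 − (-0.13716)) = 3.70781 − (-0.00001)/(0.13429) = 3.70789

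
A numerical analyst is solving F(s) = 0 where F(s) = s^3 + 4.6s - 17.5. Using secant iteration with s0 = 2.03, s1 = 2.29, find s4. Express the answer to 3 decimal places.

F(2.03) = 0.20343, F(2.29) = 5.04299
s2 = 2.29000 − 5.04299·(2.29000 − 2.03000) / (5.04299 − 0.20343) = 2.29000 − (1.31118)/(4.83956) = 2.01907
F(2.01907) = 0.01877
s3 = 2.01907 − 0.01877·(2.01907 − 2.29000) / (0.01877 − 5.04299) = 2.01907 − (-0.00509)/(-5.02422) = 2.01806
F(2.01806) = 0.00174
s4 = 2.01806 − 0.00174·(2.01806 − 2.01907) / (0.00174 − 0.01877) = 2.01806 − (0.00000)/(-0.01703) = 2.01796

2.018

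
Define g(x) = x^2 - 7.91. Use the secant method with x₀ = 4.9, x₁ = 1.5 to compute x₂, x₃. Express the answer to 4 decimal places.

g(4.9) = 16.100000, g(1.5) = -5.660000
x₂ = 1.500000 − (-5.660000)·(1.500000 − 4.900000) / (-5.660000 − 16.100000) = 1.500000 − (19.244000)/(-21.760000) = 2.384375
g(2.384375) = -2.224756
x₃ = 2.384375 − (-2.224756)·(2.384375 − 1.500000) / (-2.224756 − (-5.660000)) = 2.384375 − (-1.967518)/(3.435244) = 2.957120

2.3844, 2.9571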